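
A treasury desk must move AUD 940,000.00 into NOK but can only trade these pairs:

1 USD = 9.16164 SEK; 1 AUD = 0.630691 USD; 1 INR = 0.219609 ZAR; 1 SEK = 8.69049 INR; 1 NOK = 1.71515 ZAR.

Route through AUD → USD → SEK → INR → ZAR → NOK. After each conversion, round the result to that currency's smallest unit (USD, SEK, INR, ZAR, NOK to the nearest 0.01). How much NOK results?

NOK 6,043,798.83

AUD 940,000.00 × 0.630691 = USD 592,849.54
USD 592,849.54 × 9.16164 = SEK 5,431,474.06
SEK 5,431,474.06 × 8.69049 = INR 47,202,171.00
INR 47,202,171.00 × 0.219609 = ZAR 10,366,021.57
ZAR 10,366,021.57 ÷ 1.71515 = NOK 6,043,798.83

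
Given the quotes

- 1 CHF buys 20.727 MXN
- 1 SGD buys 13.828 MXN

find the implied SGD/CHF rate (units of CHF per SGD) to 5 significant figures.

SGD/CHF = 0.66715

1 SGD × 13.828 = 13.828 MXN
13.828 MXN ÷ 20.727 = 0.667149 CHF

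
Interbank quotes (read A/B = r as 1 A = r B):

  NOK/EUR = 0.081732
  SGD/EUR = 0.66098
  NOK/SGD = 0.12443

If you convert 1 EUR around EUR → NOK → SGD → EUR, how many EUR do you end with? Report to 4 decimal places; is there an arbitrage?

Around EUR → NOK → SGD → EUR: 1 ÷ 0.081732 × 0.12443 × 0.66098 = 1.006286
Product > 1; profitable direction is EUR → NOK → SGD → EUR.

1.0063 (arbitrage exists)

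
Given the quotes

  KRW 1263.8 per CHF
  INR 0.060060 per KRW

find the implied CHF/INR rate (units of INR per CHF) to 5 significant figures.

1 CHF × 1263.8 = 1263.8 KRW
1263.8 KRW × 0.060060 = 75.9038 INR

CHF/INR = 75.904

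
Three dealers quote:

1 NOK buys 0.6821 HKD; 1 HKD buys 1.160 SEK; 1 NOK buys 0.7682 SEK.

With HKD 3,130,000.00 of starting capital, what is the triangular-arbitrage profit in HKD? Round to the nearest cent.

Profit: HKD 93,859.26

Profitable loop is HKD → SEK → NOK → HKD:
HKD 3,130,000.00 × 1.160 = SEK 3,630,800.00
SEK 3,630,800.00 ÷ 0.7682 = NOK 4,726,373.34
NOK 4,726,373.34 × 0.6821 = HKD 3,223,859.26
Profit = HKD 3,223,859.26 − HKD 3,130,000.00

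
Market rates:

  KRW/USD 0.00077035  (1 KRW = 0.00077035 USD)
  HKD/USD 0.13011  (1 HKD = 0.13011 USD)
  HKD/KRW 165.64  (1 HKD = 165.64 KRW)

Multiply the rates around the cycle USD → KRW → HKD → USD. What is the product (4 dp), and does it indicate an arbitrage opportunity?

1.0197 (arbitrage exists)

Around USD → KRW → HKD → USD: 1 ÷ 0.00077035 ÷ 165.64 × 0.13011 = 1.019665
Product > 1; profitable direction is USD → KRW → HKD → USD.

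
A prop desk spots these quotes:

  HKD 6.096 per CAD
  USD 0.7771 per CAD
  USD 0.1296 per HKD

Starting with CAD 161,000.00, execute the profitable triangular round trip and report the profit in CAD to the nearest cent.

Profitable loop is CAD → HKD → USD → CAD:
CAD 161,000.00 × 6.096 = HKD 981,456.00
HKD 981,456.00 × 0.1296 = USD 127,196.70
USD 127,196.70 ÷ 0.7771 = CAD 163,681.25
Profit = CAD 163,681.25 − CAD 161,000.00

Profit: CAD 2,681.25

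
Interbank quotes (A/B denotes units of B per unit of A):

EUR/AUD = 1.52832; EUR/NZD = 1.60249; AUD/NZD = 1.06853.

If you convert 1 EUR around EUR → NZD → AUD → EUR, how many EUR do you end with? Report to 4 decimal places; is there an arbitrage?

0.9813 (arbitrage exists)

Around EUR → NZD → AUD → EUR: 1 × 1.60249 ÷ 1.06853 ÷ 1.52832 = 0.981283
Product < 1; profitable direction is EUR → AUD → NZD → EUR.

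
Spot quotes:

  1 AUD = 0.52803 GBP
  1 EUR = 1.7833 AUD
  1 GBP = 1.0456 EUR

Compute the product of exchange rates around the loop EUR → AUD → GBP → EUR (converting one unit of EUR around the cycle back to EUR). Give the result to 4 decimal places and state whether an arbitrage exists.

0.9846 (arbitrage exists)

Around EUR → AUD → GBP → EUR: 1 × 1.7833 × 0.52803 × 1.0456 = 0.984574
Product < 1; profitable direction is EUR → GBP → AUD → EUR.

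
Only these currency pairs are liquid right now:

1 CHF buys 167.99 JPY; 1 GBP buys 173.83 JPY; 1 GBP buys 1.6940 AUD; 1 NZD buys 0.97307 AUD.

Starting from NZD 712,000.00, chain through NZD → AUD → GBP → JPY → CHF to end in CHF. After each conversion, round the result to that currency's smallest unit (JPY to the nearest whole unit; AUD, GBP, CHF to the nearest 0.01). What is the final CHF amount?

CHF 423,206.15

NZD 712,000.00 × 0.97307 = AUD 692,825.84
AUD 692,825.84 ÷ 1.6940 = GBP 408,988.10
GBP 408,988.10 × 173.83 = JPY 71,094,401
JPY 71,094,401 ÷ 167.99 = CHF 423,206.15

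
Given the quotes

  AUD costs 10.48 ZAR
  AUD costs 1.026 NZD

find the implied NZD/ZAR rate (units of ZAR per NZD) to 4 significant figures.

1 NZD ÷ 1.026 = 0.974659 AUD
0.974659 AUD × 10.48 = 10.2144 ZAR

NZD/ZAR = 10.21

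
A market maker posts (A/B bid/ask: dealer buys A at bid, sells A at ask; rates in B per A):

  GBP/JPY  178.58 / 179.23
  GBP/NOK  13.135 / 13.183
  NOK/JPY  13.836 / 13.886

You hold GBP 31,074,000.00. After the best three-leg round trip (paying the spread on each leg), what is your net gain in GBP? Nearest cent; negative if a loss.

Net profit: GBP 434,453.46

Best loop GBP → NOK → JPY → GBP:
GBP 31,074,000.00 × 13.135 (sell GBP at bid) = NOK 408,156,990.00
NOK 408,156,990.00 × 13.836 (sell NOK at bid) = JPY 5,647,260,114
JPY 5,647,260,114 ÷ 179.23 (buy GBP at ask) = GBP 31,508,453.46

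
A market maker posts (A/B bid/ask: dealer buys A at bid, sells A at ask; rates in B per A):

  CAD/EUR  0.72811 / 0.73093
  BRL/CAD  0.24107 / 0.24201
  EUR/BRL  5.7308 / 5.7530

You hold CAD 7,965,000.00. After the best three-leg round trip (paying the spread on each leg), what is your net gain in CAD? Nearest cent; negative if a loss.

Best loop CAD → EUR → BRL → CAD:
CAD 7,965,000.00 × 0.72811 (sell CAD at bid) = EUR 5,799,396.15
EUR 5,799,396.15 × 5.7308 (sell EUR at bid) = BRL 33,235,179.46
BRL 33,235,179.46 × 0.24107 (sell BRL at bid) = CAD 8,012,004.71

Net profit: CAD 47,004.71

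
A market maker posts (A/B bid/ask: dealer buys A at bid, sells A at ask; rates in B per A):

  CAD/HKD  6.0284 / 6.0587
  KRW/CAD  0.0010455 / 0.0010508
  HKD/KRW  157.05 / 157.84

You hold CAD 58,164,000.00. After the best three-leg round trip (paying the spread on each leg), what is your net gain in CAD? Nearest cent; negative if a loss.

Best loop CAD → KRW → HKD → CAD:
CAD 58,164,000.00 ÷ 0.0010508 (buy KRW at ask) = KRW 55,352,112,676
KRW 55,352,112,676 ÷ 157.84 (buy HKD at ask) = HKD 350,684,951.06
HKD 350,684,951.06 ÷ 6.0587 (buy CAD at ask) = CAD 57,881,220.57

Net result: CAD -282,779.43 (no profitable arbitrage after spreads)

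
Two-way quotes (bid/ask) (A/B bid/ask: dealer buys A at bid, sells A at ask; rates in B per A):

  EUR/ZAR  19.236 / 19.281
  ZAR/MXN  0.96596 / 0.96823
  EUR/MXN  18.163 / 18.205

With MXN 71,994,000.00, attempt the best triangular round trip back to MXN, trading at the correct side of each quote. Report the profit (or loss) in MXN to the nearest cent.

Best loop MXN → EUR → ZAR → MXN:
MXN 71,994,000.00 ÷ 18.205 (buy EUR at ask) = EUR 3,954,627.85
EUR 3,954,627.85 × 19.236 (sell EUR at bid) = ZAR 76,071,221.31
ZAR 76,071,221.31 × 0.96596 (sell ZAR at bid) = MXN 73,481,756.94

Net profit: MXN 1,487,756.94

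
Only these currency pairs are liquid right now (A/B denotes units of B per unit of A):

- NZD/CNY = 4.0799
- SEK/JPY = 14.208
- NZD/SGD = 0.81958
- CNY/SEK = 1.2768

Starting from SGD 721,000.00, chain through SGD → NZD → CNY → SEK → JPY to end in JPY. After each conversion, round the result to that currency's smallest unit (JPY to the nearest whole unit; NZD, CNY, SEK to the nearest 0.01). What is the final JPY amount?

SGD 721,000.00 ÷ 0.81958 = NZD 879,718.88
NZD 879,718.88 × 4.0799 = CNY 3,589,165.06
CNY 3,589,165.06 × 1.2768 = SEK 4,582,645.95
SEK 4,582,645.95 × 14.208 = JPY 65,110,234

JPY 65,110,234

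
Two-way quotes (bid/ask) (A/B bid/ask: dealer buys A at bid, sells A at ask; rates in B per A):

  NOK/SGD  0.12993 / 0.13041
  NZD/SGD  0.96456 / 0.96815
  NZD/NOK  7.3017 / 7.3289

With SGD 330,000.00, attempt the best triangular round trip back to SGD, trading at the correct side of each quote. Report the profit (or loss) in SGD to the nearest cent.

Best loop SGD → NOK → NZD → SGD:
SGD 330,000.00 ÷ 0.13041 (buy NOK at ask) = NOK 2,530,480.79
NOK 2,530,480.79 ÷ 7.3289 (buy NZD at ask) = NZD 345,274.30
NZD 345,274.30 × 0.96456 (sell NZD at bid) = SGD 333,037.78

Net profit: SGD 3,037.78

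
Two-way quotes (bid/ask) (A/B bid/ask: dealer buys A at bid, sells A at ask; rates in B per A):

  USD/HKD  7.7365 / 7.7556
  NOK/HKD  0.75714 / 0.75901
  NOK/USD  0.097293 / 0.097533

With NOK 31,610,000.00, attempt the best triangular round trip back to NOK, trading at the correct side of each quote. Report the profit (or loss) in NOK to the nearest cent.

Net profit: NOK 29,797.98

Best loop NOK → HKD → USD → NOK:
NOK 31,610,000.00 × 0.75714 (sell NOK at bid) = HKD 23,933,195.40
HKD 23,933,195.40 ÷ 7.7556 (buy USD at ask) = USD 3,085,924.42
USD 3,085,924.42 ÷ 0.097533 (buy NOK at ask) = NOK 31,639,797.98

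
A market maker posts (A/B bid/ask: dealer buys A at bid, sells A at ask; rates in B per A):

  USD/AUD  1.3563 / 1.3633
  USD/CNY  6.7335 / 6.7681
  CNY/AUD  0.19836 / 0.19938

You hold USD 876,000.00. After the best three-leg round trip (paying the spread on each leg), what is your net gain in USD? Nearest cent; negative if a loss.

Net profit: USD 4,463.81

Best loop USD → AUD → CNY → USD:
USD 876,000.00 × 1.3563 (sell USD at bid) = AUD 1,188,118.80
AUD 1,188,118.80 ÷ 0.19938 (buy CNY at ask) = CNY 5,959,067.11
CNY 5,959,067.11 ÷ 6.7681 (buy USD at ask) = USD 880,463.81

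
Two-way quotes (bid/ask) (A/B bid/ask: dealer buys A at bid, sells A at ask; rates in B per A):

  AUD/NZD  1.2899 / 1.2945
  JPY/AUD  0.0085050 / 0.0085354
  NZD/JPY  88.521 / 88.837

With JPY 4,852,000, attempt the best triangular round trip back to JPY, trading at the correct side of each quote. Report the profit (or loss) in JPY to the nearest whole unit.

Best loop JPY → NZD → AUD → JPY:
JPY 4,852,000 ÷ 88.837 (buy NZD at ask) = NZD 54,616.88
NZD 54,616.88 ÷ 1.2945 (buy AUD at ask) = AUD 42,191.49
AUD 42,191.49 ÷ 0.0085354 (buy JPY at ask) = JPY 4,943,118

Net profit: JPY 91,118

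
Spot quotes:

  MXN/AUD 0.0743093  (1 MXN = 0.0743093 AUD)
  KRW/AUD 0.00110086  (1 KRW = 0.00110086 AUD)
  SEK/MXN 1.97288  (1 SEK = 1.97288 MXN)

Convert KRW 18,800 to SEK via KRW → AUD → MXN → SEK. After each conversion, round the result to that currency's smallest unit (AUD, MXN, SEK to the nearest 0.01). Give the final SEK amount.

SEK 141.20

KRW 18,800 × 0.00110086 = AUD 20.70
AUD 20.70 ÷ 0.0743093 = MXN 278.57
MXN 278.57 ÷ 1.97288 = SEK 141.20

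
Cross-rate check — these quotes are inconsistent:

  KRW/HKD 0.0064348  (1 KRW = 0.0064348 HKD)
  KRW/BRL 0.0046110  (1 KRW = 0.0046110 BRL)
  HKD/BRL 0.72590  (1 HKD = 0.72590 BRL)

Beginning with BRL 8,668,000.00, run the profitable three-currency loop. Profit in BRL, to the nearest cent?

Profit: BRL 112,831.23

Profitable loop is BRL → KRW → HKD → BRL:
BRL 8,668,000.00 ÷ 0.0046110 = KRW 1,879,852,527
KRW 1,879,852,527 × 0.0064348 = HKD 12,096,475.04
HKD 12,096,475.04 × 0.72590 = BRL 8,780,831.23
Profit = BRL 8,780,831.23 − BRL 8,668,000.00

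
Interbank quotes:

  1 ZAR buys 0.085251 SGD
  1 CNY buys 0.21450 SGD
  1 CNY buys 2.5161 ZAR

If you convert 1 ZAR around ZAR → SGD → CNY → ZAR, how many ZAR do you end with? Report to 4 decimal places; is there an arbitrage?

Around ZAR → SGD → CNY → ZAR: 1 × 0.085251 ÷ 0.21450 × 2.5161 = 1.000000
Product ≈ 1 (deviation 0.000%, within rounding noise).

1.0000 (no arbitrage)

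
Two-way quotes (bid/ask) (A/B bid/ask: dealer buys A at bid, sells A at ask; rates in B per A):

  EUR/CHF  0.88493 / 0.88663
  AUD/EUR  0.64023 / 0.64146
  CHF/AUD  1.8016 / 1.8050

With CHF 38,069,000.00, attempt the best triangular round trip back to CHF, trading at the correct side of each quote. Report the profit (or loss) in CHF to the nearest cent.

Net profit: CHF 788,493.31

Best loop CHF → AUD → EUR → CHF:
CHF 38,069,000.00 × 1.8016 (sell CHF at bid) = AUD 68,585,110.40
AUD 68,585,110.40 × 0.64023 (sell AUD at bid) = EUR 43,910,245.23
EUR 43,910,245.23 × 0.88493 (sell EUR at bid) = CHF 38,857,493.31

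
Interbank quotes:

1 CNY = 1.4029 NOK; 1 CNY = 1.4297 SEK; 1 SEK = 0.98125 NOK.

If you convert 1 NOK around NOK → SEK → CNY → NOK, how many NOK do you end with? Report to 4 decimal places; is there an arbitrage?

1.0000 (no arbitrage)

Around NOK → SEK → CNY → NOK: 1 ÷ 0.98125 ÷ 1.4297 × 1.4029 = 1.000005
Product ≈ 1 (deviation 0.000%, within rounding noise).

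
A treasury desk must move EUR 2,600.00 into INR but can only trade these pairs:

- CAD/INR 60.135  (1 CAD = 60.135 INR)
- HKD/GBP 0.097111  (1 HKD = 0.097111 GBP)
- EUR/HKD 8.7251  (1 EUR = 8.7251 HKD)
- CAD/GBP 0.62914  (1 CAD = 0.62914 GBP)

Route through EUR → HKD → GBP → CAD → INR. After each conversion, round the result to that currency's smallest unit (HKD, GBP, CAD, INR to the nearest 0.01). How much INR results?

EUR 2,600.00 × 8.7251 = HKD 22,685.26
HKD 22,685.26 × 0.097111 = GBP 2,202.99
GBP 2,202.99 ÷ 0.62914 = CAD 3,501.59
CAD 3,501.59 × 60.135 = INR 210,568.11

INR 210,568.11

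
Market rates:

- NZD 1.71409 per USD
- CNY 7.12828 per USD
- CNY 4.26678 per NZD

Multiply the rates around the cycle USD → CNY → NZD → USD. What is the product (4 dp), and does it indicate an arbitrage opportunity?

0.9747 (arbitrage exists)

Around USD → CNY → NZD → USD: 1 × 7.12828 ÷ 4.26678 ÷ 1.71409 = 0.974655
Product < 1; profitable direction is USD → NZD → CNY → USD.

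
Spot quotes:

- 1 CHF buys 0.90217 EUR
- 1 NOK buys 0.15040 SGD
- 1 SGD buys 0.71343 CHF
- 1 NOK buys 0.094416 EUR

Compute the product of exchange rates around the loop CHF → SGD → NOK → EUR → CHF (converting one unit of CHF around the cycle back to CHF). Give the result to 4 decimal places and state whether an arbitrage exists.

Around CHF → SGD → NOK → EUR → CHF: 1 ÷ 0.71343 ÷ 0.15040 × 0.094416 ÷ 0.90217 = 0.975344
Product < 1; profitable direction is CHF → EUR → NOK → SGD → CHF.

0.9753 (arbitrage exists)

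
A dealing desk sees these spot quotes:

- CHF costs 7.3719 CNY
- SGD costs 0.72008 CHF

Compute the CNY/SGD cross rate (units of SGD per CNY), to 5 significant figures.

1 CNY ÷ 7.3719 = 0.13565 CHF
0.13565 CHF ÷ 0.72008 = 0.188382 SGD

CNY/SGD = 0.18838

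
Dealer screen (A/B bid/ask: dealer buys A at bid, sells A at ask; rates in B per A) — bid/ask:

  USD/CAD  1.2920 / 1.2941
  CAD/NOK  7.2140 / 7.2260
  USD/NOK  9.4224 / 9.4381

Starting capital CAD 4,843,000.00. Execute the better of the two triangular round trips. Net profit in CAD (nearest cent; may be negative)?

Best loop CAD → USD → NOK → CAD:
CAD 4,843,000.00 ÷ 1.2941 (buy USD at ask) = USD 3,742,369.21
USD 3,742,369.21 × 9.4224 (sell USD at bid) = NOK 35,262,099.68
NOK 35,262,099.68 ÷ 7.2260 (buy CAD at ask) = CAD 4,879,892.01

Net profit: CAD 36,892.01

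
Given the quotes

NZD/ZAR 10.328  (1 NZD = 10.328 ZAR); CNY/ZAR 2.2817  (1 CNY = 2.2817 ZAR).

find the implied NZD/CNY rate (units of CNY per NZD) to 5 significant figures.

NZD/CNY = 4.5264

1 NZD × 10.328 = 10.328 ZAR
10.328 ZAR ÷ 2.2817 = 4.52645 CNY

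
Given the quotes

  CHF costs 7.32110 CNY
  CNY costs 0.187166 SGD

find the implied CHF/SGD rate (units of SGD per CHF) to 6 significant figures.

1 CHF × 7.32110 = 7.3211 CNY
7.3211 CNY × 0.187166 = 1.37026 SGD

CHF/SGD = 1.37026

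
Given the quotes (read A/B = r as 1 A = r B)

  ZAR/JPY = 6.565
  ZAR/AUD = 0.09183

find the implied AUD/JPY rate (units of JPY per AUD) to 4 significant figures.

1 AUD ÷ 0.09183 = 10.8897 ZAR
10.8897 ZAR × 6.565 = 71.4908 JPY

AUD/JPY = 71.49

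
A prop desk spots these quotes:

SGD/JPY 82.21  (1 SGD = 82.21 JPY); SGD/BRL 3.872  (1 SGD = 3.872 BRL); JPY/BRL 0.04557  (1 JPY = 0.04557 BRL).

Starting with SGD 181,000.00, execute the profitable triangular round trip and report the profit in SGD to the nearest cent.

Profitable loop is SGD → BRL → JPY → SGD:
SGD 181,000.00 × 3.872 = BRL 700,832.00
BRL 700,832.00 ÷ 0.04557 = JPY 15,379,241
JPY 15,379,241 ÷ 82.21 = SGD 187,072.63
Profit = SGD 187,072.63 − SGD 181,000.00

Profit: SGD 6,072.63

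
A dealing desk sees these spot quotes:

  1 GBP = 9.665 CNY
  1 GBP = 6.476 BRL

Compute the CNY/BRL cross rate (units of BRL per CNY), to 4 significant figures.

CNY/BRL = 0.6700

1 CNY ÷ 9.665 = 0.103466 GBP
0.103466 GBP × 6.476 = 0.670047 BRL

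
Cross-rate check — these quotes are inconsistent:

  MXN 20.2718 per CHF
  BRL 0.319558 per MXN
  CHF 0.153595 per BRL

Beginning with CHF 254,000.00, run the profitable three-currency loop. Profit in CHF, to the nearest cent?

Profitable loop is CHF → BRL → MXN → CHF:
CHF 254,000.00 ÷ 0.153595 = BRL 1,653,699.66
BRL 1,653,699.66 ÷ 0.319558 = MXN 5,174,959.36
MXN 5,174,959.36 ÷ 20.2718 = CHF 255,278.73
Profit = CHF 255,278.73 − CHF 254,000.00

Profit: CHF 1,278.73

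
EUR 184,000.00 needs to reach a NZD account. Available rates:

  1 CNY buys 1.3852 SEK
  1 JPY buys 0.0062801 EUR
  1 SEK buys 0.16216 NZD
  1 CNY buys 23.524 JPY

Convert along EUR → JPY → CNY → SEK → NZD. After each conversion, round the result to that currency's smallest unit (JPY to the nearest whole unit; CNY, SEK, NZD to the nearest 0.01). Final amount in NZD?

NZD 279,766.89

EUR 184,000.00 ÷ 0.0062801 = JPY 29,298,897
JPY 29,298,897 ÷ 23.524 = CNY 1,245,489.59
CNY 1,245,489.59 × 1.3852 = SEK 1,725,252.18
SEK 1,725,252.18 × 0.16216 = NZD 279,766.89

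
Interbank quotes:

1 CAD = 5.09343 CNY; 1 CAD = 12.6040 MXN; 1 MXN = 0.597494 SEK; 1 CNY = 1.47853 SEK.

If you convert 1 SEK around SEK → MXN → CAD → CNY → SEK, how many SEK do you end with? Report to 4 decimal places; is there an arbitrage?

1.0000 (no arbitrage)

Around SEK → MXN → CAD → CNY → SEK: 1 ÷ 0.597494 ÷ 12.6040 × 5.09343 × 1.47853 = 0.999997
Product ≈ 1 (deviation 0.000%, within rounding noise).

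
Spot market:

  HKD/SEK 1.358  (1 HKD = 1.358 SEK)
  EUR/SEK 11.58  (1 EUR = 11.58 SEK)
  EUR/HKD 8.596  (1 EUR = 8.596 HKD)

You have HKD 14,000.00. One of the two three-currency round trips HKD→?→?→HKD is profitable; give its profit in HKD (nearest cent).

Profitable loop is HKD → SEK → EUR → HKD:
HKD 14,000.00 × 1.358 = SEK 19,012.00
SEK 19,012.00 ÷ 11.58 = EUR 1,641.80
EUR 1,641.80 × 8.596 = HKD 14,112.88
Profit = HKD 14,112.88 − HKD 14,000.00

Profit: HKD 112.88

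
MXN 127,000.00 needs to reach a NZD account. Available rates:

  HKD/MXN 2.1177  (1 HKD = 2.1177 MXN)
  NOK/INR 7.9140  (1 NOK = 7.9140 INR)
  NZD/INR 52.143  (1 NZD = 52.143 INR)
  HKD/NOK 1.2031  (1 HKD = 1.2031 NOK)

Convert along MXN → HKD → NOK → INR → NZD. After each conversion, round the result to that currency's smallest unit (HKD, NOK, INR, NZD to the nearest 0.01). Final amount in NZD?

NZD 10,950.68

MXN 127,000.00 ÷ 2.1177 = HKD 59,970.72
HKD 59,970.72 × 1.2031 = NOK 72,150.77
NOK 72,150.77 × 7.9140 = INR 571,001.19
INR 571,001.19 ÷ 52.143 = NZD 10,950.68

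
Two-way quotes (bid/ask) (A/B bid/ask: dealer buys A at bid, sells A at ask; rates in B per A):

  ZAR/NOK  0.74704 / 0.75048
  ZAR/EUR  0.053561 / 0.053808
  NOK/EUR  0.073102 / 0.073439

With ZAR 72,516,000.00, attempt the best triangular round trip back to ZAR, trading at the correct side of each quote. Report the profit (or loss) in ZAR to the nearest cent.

Net profit: ZAR 1,080,999.01

Best loop ZAR → NOK → EUR → ZAR:
ZAR 72,516,000.00 × 0.74704 (sell ZAR at bid) = NOK 54,172,352.64
NOK 54,172,352.64 × 0.073102 (sell NOK at bid) = EUR 3,960,107.32
EUR 3,960,107.32 ÷ 0.053808 (buy ZAR at ask) = ZAR 73,596,999.01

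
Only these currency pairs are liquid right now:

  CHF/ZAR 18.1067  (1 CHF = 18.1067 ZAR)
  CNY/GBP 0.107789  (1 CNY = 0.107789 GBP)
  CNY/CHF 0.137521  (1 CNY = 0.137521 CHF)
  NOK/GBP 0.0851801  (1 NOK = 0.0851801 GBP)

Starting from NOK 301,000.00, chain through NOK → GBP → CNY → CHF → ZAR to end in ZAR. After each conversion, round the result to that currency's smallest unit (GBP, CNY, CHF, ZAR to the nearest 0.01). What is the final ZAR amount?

ZAR 592,295.69

NOK 301,000.00 × 0.0851801 = GBP 25,639.21
GBP 25,639.21 ÷ 0.107789 = CNY 237,864.81
CNY 237,864.81 × 0.137521 = CHF 32,711.41
CHF 32,711.41 × 18.1067 = ZAR 592,295.69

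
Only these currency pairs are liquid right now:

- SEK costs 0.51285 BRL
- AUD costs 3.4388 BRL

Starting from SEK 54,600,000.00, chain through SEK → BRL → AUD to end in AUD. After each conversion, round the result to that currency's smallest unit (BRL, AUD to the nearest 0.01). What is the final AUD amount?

SEK 54,600,000.00 × 0.51285 = BRL 28,001,610.00
BRL 28,001,610.00 ÷ 3.4388 = AUD 8,142,843.43

AUD 8,142,843.43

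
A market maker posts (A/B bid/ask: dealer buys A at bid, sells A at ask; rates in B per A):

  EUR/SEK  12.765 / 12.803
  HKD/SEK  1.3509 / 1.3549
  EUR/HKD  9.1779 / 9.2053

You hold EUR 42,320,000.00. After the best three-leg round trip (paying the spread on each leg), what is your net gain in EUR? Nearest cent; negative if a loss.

Best loop EUR → SEK → HKD → EUR:
EUR 42,320,000.00 × 12.765 (sell EUR at bid) = SEK 540,214,800.00
SEK 540,214,800.00 ÷ 1.3549 (buy HKD at ask) = HKD 398,711,934.46
HKD 398,711,934.46 ÷ 9.2053 (buy EUR at ask) = EUR 43,313,301.52

Net profit: EUR 993,301.52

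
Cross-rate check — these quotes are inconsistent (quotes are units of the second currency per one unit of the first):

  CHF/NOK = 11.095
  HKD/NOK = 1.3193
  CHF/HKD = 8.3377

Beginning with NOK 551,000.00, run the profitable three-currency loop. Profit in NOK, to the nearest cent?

Profitable loop is NOK → HKD → CHF → NOK:
NOK 551,000.00 ÷ 1.3193 = HKD 417,645.72
HKD 417,645.72 ÷ 8.3377 = CHF 50,091.24
CHF 50,091.24 × 11.095 = NOK 555,762.29
Profit = NOK 555,762.29 − NOK 551,000.00

Profit: NOK 4,762.29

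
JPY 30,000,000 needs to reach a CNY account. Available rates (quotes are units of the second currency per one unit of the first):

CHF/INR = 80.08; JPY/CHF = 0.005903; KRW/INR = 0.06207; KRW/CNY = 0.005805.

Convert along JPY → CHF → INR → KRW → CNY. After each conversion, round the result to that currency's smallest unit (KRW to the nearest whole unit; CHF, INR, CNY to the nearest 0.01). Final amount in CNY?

JPY 30,000,000 × 0.005903 = CHF 177,090.00
CHF 177,090.00 × 80.08 = INR 14,181,367.20
INR 14,181,367.20 ÷ 0.06207 = KRW 228,473,775
KRW 228,473,775 × 0.005805 = CNY 1,326,290.26

CNY 1,326,290.26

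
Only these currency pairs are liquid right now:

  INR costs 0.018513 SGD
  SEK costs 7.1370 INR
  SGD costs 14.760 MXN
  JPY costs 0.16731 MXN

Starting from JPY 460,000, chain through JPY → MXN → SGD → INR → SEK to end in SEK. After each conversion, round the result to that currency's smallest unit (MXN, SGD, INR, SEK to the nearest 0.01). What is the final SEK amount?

SEK 39,463.99

JPY 460,000 × 0.16731 = MXN 76,962.60
MXN 76,962.60 ÷ 14.760 = SGD 5,214.27
SGD 5,214.27 ÷ 0.018513 = INR 281,654.51
INR 281,654.51 ÷ 7.1370 = SEK 39,463.99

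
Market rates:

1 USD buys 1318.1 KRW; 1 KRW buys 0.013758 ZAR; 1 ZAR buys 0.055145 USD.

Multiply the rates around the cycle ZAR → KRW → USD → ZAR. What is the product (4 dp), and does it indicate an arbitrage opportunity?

1.0000 (no arbitrage)

Around ZAR → KRW → USD → ZAR: 1 ÷ 0.013758 ÷ 1318.1 ÷ 0.055145 = 0.999977
Product ≈ 1 (deviation 0.002%, within rounding noise).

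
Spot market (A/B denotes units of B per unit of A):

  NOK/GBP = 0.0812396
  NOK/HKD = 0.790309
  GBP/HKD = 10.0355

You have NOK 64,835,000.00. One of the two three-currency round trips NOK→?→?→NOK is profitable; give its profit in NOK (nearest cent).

Profit: NOK 2,048,559.69

Profitable loop is NOK → GBP → HKD → NOK:
NOK 64,835,000.00 × 0.0812396 = GBP 5,267,169.47
GBP 5,267,169.47 × 10.0355 = HKD 52,858,679.18
HKD 52,858,679.18 ÷ 0.790309 = NOK 66,883,559.69
Profit = NOK 66,883,559.69 − NOK 64,835,000.00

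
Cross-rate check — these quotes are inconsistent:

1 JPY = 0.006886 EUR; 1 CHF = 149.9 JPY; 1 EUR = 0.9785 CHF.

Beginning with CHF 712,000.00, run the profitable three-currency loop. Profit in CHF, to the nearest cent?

Profit: CHF 7,133.42

Profitable loop is CHF → JPY → EUR → CHF:
CHF 712,000.00 × 149.9 = JPY 106,728,800
JPY 106,728,800 × 0.006886 = EUR 734,934.52
EUR 734,934.52 × 0.9785 = CHF 719,133.42
Profit = CHF 719,133.42 − CHF 712,000.00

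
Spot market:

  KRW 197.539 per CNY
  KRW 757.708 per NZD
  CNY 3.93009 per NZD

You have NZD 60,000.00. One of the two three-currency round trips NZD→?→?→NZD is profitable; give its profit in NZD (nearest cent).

Profit: NZD 1,475.88

Profitable loop is NZD → CNY → KRW → NZD:
NZD 60,000.00 × 3.93009 = CNY 235,805.40
CNY 235,805.40 × 197.539 = KRW 46,580,763
KRW 46,580,763 ÷ 757.708 = NZD 61,475.88
Profit = NZD 61,475.88 − NZD 60,000.00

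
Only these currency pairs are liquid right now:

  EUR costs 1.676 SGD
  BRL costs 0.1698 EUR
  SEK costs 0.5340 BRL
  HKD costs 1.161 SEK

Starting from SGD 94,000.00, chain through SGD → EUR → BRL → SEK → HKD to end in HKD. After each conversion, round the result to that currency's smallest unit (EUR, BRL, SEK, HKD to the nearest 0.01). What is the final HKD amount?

HKD 532,773.58

SGD 94,000.00 ÷ 1.676 = EUR 56,085.92
EUR 56,085.92 ÷ 0.1698 = BRL 330,305.77
BRL 330,305.77 ÷ 0.5340 = SEK 618,550.13
SEK 618,550.13 ÷ 1.161 = HKD 532,773.58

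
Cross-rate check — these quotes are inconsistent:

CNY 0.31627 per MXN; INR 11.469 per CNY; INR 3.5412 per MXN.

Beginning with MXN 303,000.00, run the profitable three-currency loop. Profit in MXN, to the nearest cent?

Profitable loop is MXN → CNY → INR → MXN:
MXN 303,000.00 × 0.31627 = CNY 95,829.81
CNY 95,829.81 × 11.469 = INR 1,099,072.09
INR 1,099,072.09 ÷ 3.5412 = MXN 310,367.13
Profit = MXN 310,367.13 − MXN 303,000.00

Profit: MXN 7,367.13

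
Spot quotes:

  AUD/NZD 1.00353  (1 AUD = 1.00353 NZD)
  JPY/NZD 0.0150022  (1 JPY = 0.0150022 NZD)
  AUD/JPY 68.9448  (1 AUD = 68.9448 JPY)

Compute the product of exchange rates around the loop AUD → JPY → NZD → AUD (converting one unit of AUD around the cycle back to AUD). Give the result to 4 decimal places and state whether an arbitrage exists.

Around AUD → JPY → NZD → AUD: 1 × 68.9448 × 0.0150022 ÷ 1.00353 = 1.030685
Product > 1; profitable direction is AUD → JPY → NZD → AUD.

1.0307 (arbitrage exists)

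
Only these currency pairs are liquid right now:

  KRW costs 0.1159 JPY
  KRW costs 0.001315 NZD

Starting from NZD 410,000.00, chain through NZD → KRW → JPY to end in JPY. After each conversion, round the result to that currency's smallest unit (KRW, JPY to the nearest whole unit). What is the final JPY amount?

JPY 36,136,122

NZD 410,000.00 ÷ 0.001315 = KRW 311,787,072
KRW 311,787,072 × 0.1159 = JPY 36,136,122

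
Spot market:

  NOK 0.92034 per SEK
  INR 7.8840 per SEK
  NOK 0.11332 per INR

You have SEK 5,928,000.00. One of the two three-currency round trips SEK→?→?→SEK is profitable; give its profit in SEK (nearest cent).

Profitable loop is SEK → NOK → INR → SEK:
SEK 5,928,000.00 × 0.92034 = NOK 5,455,775.52
NOK 5,455,775.52 ÷ 0.11332 = INR 48,144,859.87
INR 48,144,859.87 ÷ 7.8840 = SEK 6,106,653.97
Profit = SEK 6,106,653.97 − SEK 5,928,000.00

Profit: SEK 178,653.97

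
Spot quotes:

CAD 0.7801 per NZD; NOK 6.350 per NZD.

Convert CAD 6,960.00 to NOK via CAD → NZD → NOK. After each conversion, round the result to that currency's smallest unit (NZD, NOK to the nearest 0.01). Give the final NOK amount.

CAD 6,960.00 ÷ 0.7801 = NZD 8,921.93
NZD 8,921.93 × 6.350 = NOK 56,654.26

NOK 56,654.26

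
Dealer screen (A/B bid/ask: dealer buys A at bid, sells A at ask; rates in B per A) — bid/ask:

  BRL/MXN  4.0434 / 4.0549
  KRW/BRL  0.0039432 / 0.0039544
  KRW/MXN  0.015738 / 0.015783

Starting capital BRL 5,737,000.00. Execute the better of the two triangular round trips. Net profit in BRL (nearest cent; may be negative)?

Best loop BRL → MXN → KRW → BRL:
BRL 5,737,000.00 × 4.0434 (sell BRL at bid) = MXN 23,196,985.80
MXN 23,196,985.80 ÷ 0.015783 (buy KRW at ask) = KRW 1,469,745,029
KRW 1,469,745,029 × 0.0039432 (sell KRW at bid) = BRL 5,795,498.60

Net profit: BRL 58,498.60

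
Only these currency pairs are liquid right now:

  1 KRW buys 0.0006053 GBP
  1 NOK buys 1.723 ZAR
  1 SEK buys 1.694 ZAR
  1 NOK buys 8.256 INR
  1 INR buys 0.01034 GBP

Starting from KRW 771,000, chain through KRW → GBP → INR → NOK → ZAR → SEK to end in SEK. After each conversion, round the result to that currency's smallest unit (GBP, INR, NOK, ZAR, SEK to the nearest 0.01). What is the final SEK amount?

KRW 771,000 × 0.0006053 = GBP 466.69
GBP 466.69 ÷ 0.01034 = INR 45,134.43
INR 45,134.43 ÷ 8.256 = NOK 5,466.86
NOK 5,466.86 × 1.723 = ZAR 9,419.40
ZAR 9,419.40 ÷ 1.694 = SEK 5,560.45

SEK 5,560.45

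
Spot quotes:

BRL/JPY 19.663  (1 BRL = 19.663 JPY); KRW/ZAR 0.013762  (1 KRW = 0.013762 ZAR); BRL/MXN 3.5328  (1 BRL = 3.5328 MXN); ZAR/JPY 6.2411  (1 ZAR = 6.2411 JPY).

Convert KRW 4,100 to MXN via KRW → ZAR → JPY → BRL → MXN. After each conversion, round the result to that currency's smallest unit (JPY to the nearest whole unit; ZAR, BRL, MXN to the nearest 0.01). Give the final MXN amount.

KRW 4,100 × 0.013762 = ZAR 56.42
ZAR 56.42 × 6.2411 = JPY 352
JPY 352 ÷ 19.663 = BRL 17.90
BRL 17.90 × 3.5328 = MXN 63.24

MXN 63.24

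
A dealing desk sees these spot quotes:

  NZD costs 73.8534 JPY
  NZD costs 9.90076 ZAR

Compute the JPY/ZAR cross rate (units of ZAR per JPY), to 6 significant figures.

1 JPY ÷ 73.8534 = 0.0135403 NZD
0.0135403 NZD × 9.90076 = 0.13406 ZAR

JPY/ZAR = 0.134060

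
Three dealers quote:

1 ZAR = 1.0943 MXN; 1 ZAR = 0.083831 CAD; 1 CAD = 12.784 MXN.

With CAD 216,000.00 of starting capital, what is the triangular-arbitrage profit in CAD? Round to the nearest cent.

Profit: CAD 4,555.93

Profitable loop is CAD → ZAR → MXN → CAD:
CAD 216,000.00 ÷ 0.083831 = ZAR 2,576,612.47
ZAR 2,576,612.47 × 1.0943 = MXN 2,819,587.03
MXN 2,819,587.03 ÷ 12.784 = CAD 220,555.93
Profit = CAD 220,555.93 − CAD 216,000.00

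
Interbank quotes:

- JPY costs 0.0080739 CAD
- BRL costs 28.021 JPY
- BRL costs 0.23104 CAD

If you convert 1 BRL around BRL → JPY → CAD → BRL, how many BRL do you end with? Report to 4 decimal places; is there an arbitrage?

0.9792 (arbitrage exists)

Around BRL → JPY → CAD → BRL: 1 × 28.021 × 0.0080739 ÷ 0.23104 = 0.979219
Product < 1; profitable direction is BRL → CAD → JPY → BRL.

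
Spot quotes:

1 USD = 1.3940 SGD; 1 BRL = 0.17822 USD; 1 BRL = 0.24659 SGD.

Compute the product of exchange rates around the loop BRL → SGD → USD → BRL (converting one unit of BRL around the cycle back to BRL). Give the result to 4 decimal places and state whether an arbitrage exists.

0.9926 (arbitrage exists)

Around BRL → SGD → USD → BRL: 1 × 0.24659 ÷ 1.3940 ÷ 0.17822 = 0.992559
Product < 1; profitable direction is BRL → USD → SGD → BRL.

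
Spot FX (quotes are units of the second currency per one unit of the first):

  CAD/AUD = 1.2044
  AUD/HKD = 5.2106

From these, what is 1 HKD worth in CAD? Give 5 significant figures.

1 HKD ÷ 5.2106 = 0.191916 AUD
0.191916 AUD ÷ 1.2044 = 0.159346 CAD

HKD/CAD = 0.15935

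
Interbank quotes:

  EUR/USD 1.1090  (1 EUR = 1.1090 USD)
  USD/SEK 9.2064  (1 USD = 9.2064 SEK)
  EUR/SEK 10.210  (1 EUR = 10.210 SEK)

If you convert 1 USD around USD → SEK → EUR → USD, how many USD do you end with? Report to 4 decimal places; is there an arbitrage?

Around USD → SEK → EUR → USD: 1 × 9.2064 ÷ 10.210 × 1.1090 = 0.999990
Product ≈ 1 (deviation 0.001%, within rounding noise).

1.0000 (no arbitrage)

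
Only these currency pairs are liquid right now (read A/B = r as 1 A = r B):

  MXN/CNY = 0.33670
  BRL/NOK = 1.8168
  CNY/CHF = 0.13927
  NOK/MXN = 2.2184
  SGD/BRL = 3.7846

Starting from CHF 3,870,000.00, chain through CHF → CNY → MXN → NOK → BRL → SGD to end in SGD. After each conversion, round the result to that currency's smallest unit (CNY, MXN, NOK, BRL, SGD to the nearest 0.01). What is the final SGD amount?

CHF 3,870,000.00 ÷ 0.13927 = CNY 27,787,750.41
CNY 27,787,750.41 ÷ 0.33670 = MXN 82,529,701.25
MXN 82,529,701.25 ÷ 2.2184 = NOK 37,202,353.61
NOK 37,202,353.61 ÷ 1.8168 = BRL 20,476,856.90
BRL 20,476,856.90 ÷ 3.7846 = SGD 5,410,573.61

SGD 5,410,573.61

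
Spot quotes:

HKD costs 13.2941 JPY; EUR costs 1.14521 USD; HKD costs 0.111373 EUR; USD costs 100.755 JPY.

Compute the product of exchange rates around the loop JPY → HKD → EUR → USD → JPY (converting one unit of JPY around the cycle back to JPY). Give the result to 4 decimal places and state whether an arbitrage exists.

0.9667 (arbitrage exists)

Around JPY → HKD → EUR → USD → JPY: 1 ÷ 13.2941 × 0.111373 × 1.14521 × 100.755 = 0.966658
Product < 1; profitable direction is JPY → USD → EUR → HKD → JPY.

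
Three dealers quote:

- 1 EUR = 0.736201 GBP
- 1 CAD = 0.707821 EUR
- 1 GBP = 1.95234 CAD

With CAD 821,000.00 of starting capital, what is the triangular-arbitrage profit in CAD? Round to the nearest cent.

Profitable loop is CAD → EUR → GBP → CAD:
CAD 821,000.00 × 0.707821 = EUR 581,121.04
EUR 581,121.04 × 0.736201 = GBP 427,821.89
GBP 427,821.89 × 1.95234 = CAD 835,253.79
Profit = CAD 835,253.79 − CAD 821,000.00

Profit: CAD 14,253.79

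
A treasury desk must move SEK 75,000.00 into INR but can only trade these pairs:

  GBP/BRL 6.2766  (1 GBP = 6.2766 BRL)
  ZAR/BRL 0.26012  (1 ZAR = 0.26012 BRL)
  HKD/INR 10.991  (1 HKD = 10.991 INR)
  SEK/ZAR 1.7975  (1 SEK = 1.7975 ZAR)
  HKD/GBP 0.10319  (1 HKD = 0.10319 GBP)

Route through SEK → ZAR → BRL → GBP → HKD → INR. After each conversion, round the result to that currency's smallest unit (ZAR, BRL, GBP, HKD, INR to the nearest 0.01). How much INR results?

INR 595,085.05

SEK 75,000.00 × 1.7975 = ZAR 134,812.50
ZAR 134,812.50 × 0.26012 = BRL 35,067.43
BRL 35,067.43 ÷ 6.2766 = GBP 5,587.01
GBP 5,587.01 ÷ 0.10319 = HKD 54,142.94
HKD 54,142.94 × 10.991 = INR 595,085.05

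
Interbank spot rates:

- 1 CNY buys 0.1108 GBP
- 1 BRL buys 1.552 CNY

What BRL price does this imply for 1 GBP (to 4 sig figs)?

1 GBP ÷ 0.1108 = 9.02527 CNY
9.02527 CNY ÷ 1.552 = 5.81525 BRL

GBP/BRL = 5.815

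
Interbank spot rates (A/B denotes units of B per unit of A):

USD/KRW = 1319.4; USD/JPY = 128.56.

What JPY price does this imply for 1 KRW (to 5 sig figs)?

1 KRW ÷ 1319.4 = 0.00075792 USD
0.00075792 USD × 128.56 = 0.0974382 JPY

KRW/JPY = 0.097438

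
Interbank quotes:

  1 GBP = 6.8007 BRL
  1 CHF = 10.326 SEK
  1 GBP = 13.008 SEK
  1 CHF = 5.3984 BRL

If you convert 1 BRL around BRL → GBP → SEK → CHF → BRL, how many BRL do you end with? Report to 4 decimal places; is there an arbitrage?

1.0000 (no arbitrage)

Around BRL → GBP → SEK → CHF → BRL: 1 ÷ 6.8007 × 13.008 ÷ 10.326 × 5.3984 = 0.999977
Product ≈ 1 (deviation 0.002%, within rounding noise).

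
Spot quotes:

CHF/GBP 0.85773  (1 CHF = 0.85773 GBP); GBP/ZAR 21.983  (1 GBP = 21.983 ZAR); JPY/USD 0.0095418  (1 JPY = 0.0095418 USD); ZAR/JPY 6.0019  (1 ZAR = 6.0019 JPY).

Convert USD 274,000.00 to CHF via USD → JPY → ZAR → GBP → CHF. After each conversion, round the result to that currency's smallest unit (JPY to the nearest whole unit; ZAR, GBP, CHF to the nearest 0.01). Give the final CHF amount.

USD 274,000.00 ÷ 0.0095418 = JPY 28,715,756
JPY 28,715,756 ÷ 6.0019 = ZAR 4,784,444.26
ZAR 4,784,444.26 ÷ 21.983 = GBP 217,642.92
GBP 217,642.92 ÷ 0.85773 = CHF 253,742.93

CHF 253,742.93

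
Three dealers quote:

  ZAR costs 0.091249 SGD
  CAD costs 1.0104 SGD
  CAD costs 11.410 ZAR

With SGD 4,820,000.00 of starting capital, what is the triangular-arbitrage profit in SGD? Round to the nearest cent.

Profitable loop is SGD → CAD → ZAR → SGD:
SGD 4,820,000.00 ÷ 1.0104 = CAD 4,770,387.97
CAD 4,770,387.97 × 11.410 = ZAR 54,430,126.68
ZAR 54,430,126.68 × 0.091249 = SGD 4,966,694.63
Profit = SGD 4,966,694.63 − SGD 4,820,000.00

Profit: SGD 146,694.63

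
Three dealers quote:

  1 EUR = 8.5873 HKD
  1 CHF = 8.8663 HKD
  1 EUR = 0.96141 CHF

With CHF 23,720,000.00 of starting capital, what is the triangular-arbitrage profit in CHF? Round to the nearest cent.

Profitable loop is CHF → EUR → HKD → CHF:
CHF 23,720,000.00 ÷ 0.96141 = EUR 24,672,096.19
EUR 24,672,096.19 × 8.5873 = HKD 211,866,691.63
HKD 211,866,691.63 ÷ 8.8663 = CHF 23,895,727.83
Profit = CHF 23,895,727.83 − CHF 23,720,000.00

Profit: CHF 175,727.83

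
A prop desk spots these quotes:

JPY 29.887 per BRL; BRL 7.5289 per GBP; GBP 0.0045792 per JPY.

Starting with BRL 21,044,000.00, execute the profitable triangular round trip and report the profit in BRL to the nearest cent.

Profitable loop is BRL → JPY → GBP → BRL:
BRL 21,044,000.00 × 29.887 = JPY 628,942,028
JPY 628,942,028 × 0.0045792 = GBP 2,880,051.33
GBP 2,880,051.33 × 7.5289 = BRL 21,683,618.49
Profit = BRL 21,683,618.49 − BRL 21,044,000.00

Profit: BRL 639,618.49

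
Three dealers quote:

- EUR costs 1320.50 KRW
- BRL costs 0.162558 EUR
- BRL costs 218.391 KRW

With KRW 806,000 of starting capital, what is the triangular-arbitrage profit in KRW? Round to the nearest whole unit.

Profitable loop is KRW → EUR → BRL → KRW:
KRW 806,000 ÷ 1320.50 = EUR 610.37
EUR 610.37 ÷ 0.162558 = BRL 3,754.81
BRL 3,754.81 × 218.391 = KRW 820,017
Profit = KRW 820,017 − KRW 806,000

Profit: KRW 14,017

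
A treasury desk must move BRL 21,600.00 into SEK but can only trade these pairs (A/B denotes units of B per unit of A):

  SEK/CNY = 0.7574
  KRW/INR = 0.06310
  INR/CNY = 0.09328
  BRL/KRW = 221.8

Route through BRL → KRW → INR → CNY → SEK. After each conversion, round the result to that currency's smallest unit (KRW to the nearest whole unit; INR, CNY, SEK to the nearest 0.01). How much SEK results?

SEK 37,231.28

BRL 21,600.00 × 221.8 = KRW 4,790,880
KRW 4,790,880 × 0.06310 = INR 302,304.53
INR 302,304.53 × 0.09328 = CNY 28,198.97
CNY 28,198.97 ÷ 0.7574 = SEK 37,231.28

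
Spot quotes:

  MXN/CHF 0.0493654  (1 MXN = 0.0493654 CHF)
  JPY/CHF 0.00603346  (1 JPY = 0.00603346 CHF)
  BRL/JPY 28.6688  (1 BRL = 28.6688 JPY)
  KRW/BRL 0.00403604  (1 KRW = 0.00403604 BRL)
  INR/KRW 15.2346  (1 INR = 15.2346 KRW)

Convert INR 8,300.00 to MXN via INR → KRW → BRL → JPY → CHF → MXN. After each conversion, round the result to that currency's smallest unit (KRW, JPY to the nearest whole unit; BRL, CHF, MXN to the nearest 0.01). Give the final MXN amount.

MXN 1,788.30

INR 8,300.00 × 15.2346 = KRW 126,447
KRW 126,447 × 0.00403604 = BRL 510.35
BRL 510.35 × 28.6688 = JPY 14,631
JPY 14,631 × 0.00603346 = CHF 88.28
CHF 88.28 ÷ 0.0493654 = MXN 1,788.30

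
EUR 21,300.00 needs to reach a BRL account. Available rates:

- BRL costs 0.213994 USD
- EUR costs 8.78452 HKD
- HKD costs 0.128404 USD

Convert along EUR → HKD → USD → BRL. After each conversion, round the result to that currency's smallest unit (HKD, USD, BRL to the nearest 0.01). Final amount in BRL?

BRL 112,272.82

EUR 21,300.00 × 8.78452 = HKD 187,110.28
HKD 187,110.28 × 0.128404 = USD 24,025.71
USD 24,025.71 ÷ 0.213994 = BRL 112,272.82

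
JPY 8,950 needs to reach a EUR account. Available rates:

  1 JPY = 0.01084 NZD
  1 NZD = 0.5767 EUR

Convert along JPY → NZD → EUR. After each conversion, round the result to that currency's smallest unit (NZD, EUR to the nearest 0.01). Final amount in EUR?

EUR 55.95

JPY 8,950 × 0.01084 = NZD 97.02
NZD 97.02 × 0.5767 = EUR 55.95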